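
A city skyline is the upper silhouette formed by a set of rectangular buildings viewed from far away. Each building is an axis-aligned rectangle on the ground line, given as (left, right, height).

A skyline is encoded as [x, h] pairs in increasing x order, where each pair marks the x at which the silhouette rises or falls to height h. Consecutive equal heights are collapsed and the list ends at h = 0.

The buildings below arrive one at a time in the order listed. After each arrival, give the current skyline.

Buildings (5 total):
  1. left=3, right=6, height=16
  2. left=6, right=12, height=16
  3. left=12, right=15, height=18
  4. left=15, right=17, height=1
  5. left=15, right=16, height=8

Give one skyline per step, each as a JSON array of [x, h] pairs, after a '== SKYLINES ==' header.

== SKYLINES ==
[[3,16],[6,0]]
[[3,16],[12,0]]
[[3,16],[12,18],[15,0]]
[[3,16],[12,18],[15,1],[17,0]]
[[3,16],[12,18],[15,8],[16,1],[17,0]]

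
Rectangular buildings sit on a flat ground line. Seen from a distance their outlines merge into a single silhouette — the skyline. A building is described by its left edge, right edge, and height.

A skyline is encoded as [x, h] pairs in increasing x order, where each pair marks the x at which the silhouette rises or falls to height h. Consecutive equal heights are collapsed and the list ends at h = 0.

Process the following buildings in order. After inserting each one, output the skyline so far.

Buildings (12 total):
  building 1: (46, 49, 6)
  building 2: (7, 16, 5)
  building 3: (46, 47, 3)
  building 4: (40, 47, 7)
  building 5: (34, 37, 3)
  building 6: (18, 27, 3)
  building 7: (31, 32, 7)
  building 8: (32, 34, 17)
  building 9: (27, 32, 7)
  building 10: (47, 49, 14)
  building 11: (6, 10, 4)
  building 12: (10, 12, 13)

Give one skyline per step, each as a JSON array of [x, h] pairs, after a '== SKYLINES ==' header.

== SKYLINES ==
[[46,6],[49,0]]
[[7,5],[16,0],[46,6],[49,0]]
[[7,5],[16,0],[46,6],[49,0]]
[[7,5],[16,0],[40,7],[47,6],[49,0]]
[[7,5],[16,0],[34,3],[37,0],[40,7],[47,6],[49,0]]
[[7,5],[16,0],[18,3],[27,0],[34,3],[37,0],[40,7],[47,6],[49,0]]
[[7,5],[16,0],[18,3],[27,0],[31,7],[32,0],[34,3],[37,0],[40,7],[47,6],[49,0]]
[[7,5],[16,0],[18,3],[27,0],[31,7],[32,17],[34,3],[37,0],[40,7],[47,6],[49,0]]
[[7,5],[16,0],[18,3],[27,7],[32,17],[34,3],[37,0],[40,7],[47,6],[49,0]]
[[7,5],[16,0],[18,3],[27,7],[32,17],[34,3],[37,0],[40,7],[47,14],[49,0]]
[[6,4],[7,5],[16,0],[18,3],[27,7],[32,17],[34,3],[37,0],[40,7],[47,14],[49,0]]
[[6,4],[7,5],[10,13],[12,5],[16,0],[18,3],[27,7],[32,17],[34,3],[37,0],[40,7],[47,14],[49,0]]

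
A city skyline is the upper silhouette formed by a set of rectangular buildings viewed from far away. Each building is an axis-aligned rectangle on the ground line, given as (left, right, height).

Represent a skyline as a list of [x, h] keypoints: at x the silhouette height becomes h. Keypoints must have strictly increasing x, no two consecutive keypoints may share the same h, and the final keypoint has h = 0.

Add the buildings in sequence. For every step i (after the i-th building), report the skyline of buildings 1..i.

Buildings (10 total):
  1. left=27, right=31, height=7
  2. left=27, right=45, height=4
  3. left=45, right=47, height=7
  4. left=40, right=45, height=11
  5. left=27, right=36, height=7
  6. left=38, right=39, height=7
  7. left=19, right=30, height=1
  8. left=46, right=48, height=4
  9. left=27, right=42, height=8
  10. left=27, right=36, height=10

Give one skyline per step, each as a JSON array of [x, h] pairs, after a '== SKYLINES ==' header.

== SKYLINES ==
[[27,7],[31,0]]
[[27,7],[31,4],[45,0]]
[[27,7],[31,4],[45,7],[47,0]]
[[27,7],[31,4],[40,11],[45,7],[47,0]]
[[27,7],[36,4],[40,11],[45,7],[47,0]]
[[27,7],[36,4],[38,7],[39,4],[40,11],[45,7],[47,0]]
[[19,1],[27,7],[36,4],[38,7],[39,4],[40,11],[45,7],[47,0]]
[[19,1],[27,7],[36,4],[38,7],[39,4],[40,11],[45,7],[47,4],[48,0]]
[[19,1],[27,8],[40,11],[45,7],[47,4],[48,0]]
[[19,1],[27,10],[36,8],[40,11],[45,7],[47,4],[48,0]]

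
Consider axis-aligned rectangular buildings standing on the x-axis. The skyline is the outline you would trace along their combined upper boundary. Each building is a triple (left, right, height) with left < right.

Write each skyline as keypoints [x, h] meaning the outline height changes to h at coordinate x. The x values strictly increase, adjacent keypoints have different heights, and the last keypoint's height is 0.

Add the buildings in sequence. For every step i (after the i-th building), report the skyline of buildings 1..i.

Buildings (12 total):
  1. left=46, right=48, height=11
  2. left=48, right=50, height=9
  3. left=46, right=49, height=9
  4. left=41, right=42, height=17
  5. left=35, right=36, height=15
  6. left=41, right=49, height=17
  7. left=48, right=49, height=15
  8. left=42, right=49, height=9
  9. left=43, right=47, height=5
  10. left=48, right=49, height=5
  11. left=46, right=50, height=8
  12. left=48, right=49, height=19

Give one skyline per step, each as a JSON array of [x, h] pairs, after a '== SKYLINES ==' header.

== SKYLINES ==
[[46,11],[48,0]]
[[46,11],[48,9],[50,0]]
[[46,11],[48,9],[50,0]]
[[41,17],[42,0],[46,11],[48,9],[50,0]]
[[35,15],[36,0],[41,17],[42,0],[46,11],[48,9],[50,0]]
[[35,15],[36,0],[41,17],[49,9],[50,0]]
[[35,15],[36,0],[41,17],[49,9],[50,0]]
[[35,15],[36,0],[41,17],[49,9],[50,0]]
[[35,15],[36,0],[41,17],[49,9],[50,0]]
[[35,15],[36,0],[41,17],[49,9],[50,0]]
[[35,15],[36,0],[41,17],[49,9],[50,0]]
[[35,15],[36,0],[41,17],[48,19],[49,9],[50,0]]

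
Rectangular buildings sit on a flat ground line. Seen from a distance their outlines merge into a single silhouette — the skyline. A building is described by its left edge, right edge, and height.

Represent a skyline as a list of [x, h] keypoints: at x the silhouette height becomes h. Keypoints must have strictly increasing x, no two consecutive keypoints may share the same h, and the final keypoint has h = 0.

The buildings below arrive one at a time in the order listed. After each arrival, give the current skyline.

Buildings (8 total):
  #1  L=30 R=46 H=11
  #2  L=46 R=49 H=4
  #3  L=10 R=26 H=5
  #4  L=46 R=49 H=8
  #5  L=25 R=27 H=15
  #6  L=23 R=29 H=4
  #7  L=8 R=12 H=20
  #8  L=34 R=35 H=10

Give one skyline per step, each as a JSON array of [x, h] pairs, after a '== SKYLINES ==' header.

== SKYLINES ==
[[30,11],[46,0]]
[[30,11],[46,4],[49,0]]
[[10,5],[26,0],[30,11],[46,4],[49,0]]
[[10,5],[26,0],[30,11],[46,8],[49,0]]
[[10,5],[25,15],[27,0],[30,11],[46,8],[49,0]]
[[10,5],[25,15],[27,4],[29,0],[30,11],[46,8],[49,0]]
[[8,20],[12,5],[25,15],[27,4],[29,0],[30,11],[46,8],[49,0]]
[[8,20],[12,5],[25,15],[27,4],[29,0],[30,11],[46,8],[49,0]]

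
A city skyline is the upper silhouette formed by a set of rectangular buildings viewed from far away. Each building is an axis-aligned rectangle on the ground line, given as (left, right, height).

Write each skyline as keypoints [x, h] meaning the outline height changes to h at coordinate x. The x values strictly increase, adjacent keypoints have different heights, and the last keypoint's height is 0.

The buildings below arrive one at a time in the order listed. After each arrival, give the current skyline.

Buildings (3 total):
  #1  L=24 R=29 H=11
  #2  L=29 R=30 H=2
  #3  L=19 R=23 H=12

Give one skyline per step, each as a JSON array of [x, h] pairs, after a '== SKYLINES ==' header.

== SKYLINES ==
[[24,11],[29,0]]
[[24,11],[29,2],[30,0]]
[[19,12],[23,0],[24,11],[29,2],[30,0]]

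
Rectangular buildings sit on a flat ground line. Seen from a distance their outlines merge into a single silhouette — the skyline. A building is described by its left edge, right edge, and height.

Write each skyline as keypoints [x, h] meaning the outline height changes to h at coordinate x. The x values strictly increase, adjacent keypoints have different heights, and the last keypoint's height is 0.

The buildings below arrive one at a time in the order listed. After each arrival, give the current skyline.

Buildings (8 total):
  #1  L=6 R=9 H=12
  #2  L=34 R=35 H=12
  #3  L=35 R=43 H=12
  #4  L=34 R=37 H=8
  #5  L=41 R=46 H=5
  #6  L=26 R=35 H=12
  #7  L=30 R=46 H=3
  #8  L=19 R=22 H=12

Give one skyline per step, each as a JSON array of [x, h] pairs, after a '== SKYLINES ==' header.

== SKYLINES ==
[[6,12],[9,0]]
[[6,12],[9,0],[34,12],[35,0]]
[[6,12],[9,0],[34,12],[43,0]]
[[6,12],[9,0],[34,12],[43,0]]
[[6,12],[9,0],[34,12],[43,5],[46,0]]
[[6,12],[9,0],[26,12],[43,5],[46,0]]
[[6,12],[9,0],[26,12],[43,5],[46,0]]
[[6,12],[9,0],[19,12],[22,0],[26,12],[43,5],[46,0]]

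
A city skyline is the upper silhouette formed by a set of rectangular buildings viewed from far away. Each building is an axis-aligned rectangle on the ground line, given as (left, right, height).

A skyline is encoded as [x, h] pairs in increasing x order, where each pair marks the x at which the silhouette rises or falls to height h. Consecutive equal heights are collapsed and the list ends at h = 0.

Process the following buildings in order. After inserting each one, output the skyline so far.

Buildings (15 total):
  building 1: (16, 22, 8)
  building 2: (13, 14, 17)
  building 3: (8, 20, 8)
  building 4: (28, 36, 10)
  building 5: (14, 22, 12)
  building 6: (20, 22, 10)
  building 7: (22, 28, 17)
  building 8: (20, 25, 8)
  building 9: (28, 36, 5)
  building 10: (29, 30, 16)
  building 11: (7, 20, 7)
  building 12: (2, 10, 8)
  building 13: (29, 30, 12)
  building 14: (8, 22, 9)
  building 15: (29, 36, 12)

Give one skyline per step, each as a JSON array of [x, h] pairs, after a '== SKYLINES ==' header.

== SKYLINES ==
[[16,8],[22,0]]
[[13,17],[14,0],[16,8],[22,0]]
[[8,8],[13,17],[14,8],[22,0]]
[[8,8],[13,17],[14,8],[22,0],[28,10],[36,0]]
[[8,8],[13,17],[14,12],[22,0],[28,10],[36,0]]
[[8,8],[13,17],[14,12],[22,0],[28,10],[36,0]]
[[8,8],[13,17],[14,12],[22,17],[28,10],[36,0]]
[[8,8],[13,17],[14,12],[22,17],[28,10],[36,0]]
[[8,8],[13,17],[14,12],[22,17],[28,10],[36,0]]
[[8,8],[13,17],[14,12],[22,17],[28,10],[29,16],[30,10],[36,0]]
[[7,7],[8,8],[13,17],[14,12],[22,17],[28,10],[29,16],[30,10],[36,0]]
[[2,8],[13,17],[14,12],[22,17],[28,10],[29,16],[30,10],[36,0]]
[[2,8],[13,17],[14,12],[22,17],[28,10],[29,16],[30,10],[36,0]]
[[2,8],[8,9],[13,17],[14,12],[22,17],[28,10],[29,16],[30,10],[36,0]]
[[2,8],[8,9],[13,17],[14,12],[22,17],[28,10],[29,16],[30,12],[36,0]]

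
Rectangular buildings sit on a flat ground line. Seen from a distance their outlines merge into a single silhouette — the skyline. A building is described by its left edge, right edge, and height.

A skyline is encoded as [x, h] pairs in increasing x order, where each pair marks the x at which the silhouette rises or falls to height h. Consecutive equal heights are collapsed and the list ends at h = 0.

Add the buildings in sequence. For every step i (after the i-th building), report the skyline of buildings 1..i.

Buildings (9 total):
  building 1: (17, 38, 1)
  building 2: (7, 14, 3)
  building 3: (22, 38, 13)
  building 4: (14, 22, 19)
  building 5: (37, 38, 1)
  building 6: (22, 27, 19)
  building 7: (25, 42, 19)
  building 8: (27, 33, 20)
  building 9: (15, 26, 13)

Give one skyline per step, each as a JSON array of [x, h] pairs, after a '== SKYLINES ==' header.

== SKYLINES ==
[[17,1],[38,0]]
[[7,3],[14,0],[17,1],[38,0]]
[[7,3],[14,0],[17,1],[22,13],[38,0]]
[[7,3],[14,19],[22,13],[38,0]]
[[7,3],[14,19],[22,13],[38,0]]
[[7,3],[14,19],[27,13],[38,0]]
[[7,3],[14,19],[42,0]]
[[7,3],[14,19],[27,20],[33,19],[42,0]]
[[7,3],[14,19],[27,20],[33,19],[42,0]]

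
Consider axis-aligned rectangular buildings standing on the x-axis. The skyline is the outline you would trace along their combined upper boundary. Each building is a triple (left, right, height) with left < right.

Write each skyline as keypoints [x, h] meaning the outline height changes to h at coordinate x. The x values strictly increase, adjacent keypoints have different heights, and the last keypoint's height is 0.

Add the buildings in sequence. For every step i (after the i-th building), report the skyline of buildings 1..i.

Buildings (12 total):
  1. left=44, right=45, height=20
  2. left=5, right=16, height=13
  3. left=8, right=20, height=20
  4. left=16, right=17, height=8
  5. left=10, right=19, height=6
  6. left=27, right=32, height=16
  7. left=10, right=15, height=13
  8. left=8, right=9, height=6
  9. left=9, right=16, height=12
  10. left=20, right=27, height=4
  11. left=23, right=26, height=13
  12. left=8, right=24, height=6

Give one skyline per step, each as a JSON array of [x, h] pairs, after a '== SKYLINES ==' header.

== SKYLINES ==
[[44,20],[45,0]]
[[5,13],[16,0],[44,20],[45,0]]
[[5,13],[8,20],[20,0],[44,20],[45,0]]
[[5,13],[8,20],[20,0],[44,20],[45,0]]
[[5,13],[8,20],[20,0],[44,20],[45,0]]
[[5,13],[8,20],[20,0],[27,16],[32,0],[44,20],[45,0]]
[[5,13],[8,20],[20,0],[27,16],[32,0],[44,20],[45,0]]
[[5,13],[8,20],[20,0],[27,16],[32,0],[44,20],[45,0]]
[[5,13],[8,20],[20,0],[27,16],[32,0],[44,20],[45,0]]
[[5,13],[8,20],[20,4],[27,16],[32,0],[44,20],[45,0]]
[[5,13],[8,20],[20,4],[23,13],[26,4],[27,16],[32,0],[44,20],[45,0]]
[[5,13],[8,20],[20,6],[23,13],[26,4],[27,16],[32,0],[44,20],[45,0]]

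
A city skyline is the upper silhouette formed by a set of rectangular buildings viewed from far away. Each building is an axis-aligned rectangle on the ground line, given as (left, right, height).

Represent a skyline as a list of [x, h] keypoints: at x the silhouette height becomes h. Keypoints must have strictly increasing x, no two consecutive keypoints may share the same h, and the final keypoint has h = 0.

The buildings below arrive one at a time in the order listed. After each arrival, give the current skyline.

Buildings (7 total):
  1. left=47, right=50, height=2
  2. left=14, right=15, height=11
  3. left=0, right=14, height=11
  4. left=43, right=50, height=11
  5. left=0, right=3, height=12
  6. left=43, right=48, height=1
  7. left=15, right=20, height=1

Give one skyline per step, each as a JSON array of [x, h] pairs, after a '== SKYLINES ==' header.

== SKYLINES ==
[[47,2],[50,0]]
[[14,11],[15,0],[47,2],[50,0]]
[[0,11],[15,0],[47,2],[50,0]]
[[0,11],[15,0],[43,11],[50,0]]
[[0,12],[3,11],[15,0],[43,11],[50,0]]
[[0,12],[3,11],[15,0],[43,11],[50,0]]
[[0,12],[3,11],[15,1],[20,0],[43,11],[50,0]]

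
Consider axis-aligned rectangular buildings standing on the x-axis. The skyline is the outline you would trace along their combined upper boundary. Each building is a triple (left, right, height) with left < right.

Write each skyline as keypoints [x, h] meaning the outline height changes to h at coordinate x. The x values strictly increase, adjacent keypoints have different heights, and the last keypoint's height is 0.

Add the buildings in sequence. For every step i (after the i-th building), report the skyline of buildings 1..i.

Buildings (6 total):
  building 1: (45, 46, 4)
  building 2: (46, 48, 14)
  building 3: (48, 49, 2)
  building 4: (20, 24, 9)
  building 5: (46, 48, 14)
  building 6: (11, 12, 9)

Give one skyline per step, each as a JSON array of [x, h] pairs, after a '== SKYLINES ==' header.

== SKYLINES ==
[[45,4],[46,0]]
[[45,4],[46,14],[48,0]]
[[45,4],[46,14],[48,2],[49,0]]
[[20,9],[24,0],[45,4],[46,14],[48,2],[49,0]]
[[20,9],[24,0],[45,4],[46,14],[48,2],[49,0]]
[[11,9],[12,0],[20,9],[24,0],[45,4],[46,14],[48,2],[49,0]]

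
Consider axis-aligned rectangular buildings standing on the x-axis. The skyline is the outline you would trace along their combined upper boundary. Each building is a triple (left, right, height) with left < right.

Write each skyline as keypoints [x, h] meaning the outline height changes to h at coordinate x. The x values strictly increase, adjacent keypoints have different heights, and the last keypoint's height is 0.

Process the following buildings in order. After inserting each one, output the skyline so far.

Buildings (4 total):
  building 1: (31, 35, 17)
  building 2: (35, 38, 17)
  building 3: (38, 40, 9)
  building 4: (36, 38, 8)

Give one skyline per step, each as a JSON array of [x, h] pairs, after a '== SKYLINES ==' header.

== SKYLINES ==
[[31,17],[35,0]]
[[31,17],[38,0]]
[[31,17],[38,9],[40,0]]
[[31,17],[38,9],[40,0]]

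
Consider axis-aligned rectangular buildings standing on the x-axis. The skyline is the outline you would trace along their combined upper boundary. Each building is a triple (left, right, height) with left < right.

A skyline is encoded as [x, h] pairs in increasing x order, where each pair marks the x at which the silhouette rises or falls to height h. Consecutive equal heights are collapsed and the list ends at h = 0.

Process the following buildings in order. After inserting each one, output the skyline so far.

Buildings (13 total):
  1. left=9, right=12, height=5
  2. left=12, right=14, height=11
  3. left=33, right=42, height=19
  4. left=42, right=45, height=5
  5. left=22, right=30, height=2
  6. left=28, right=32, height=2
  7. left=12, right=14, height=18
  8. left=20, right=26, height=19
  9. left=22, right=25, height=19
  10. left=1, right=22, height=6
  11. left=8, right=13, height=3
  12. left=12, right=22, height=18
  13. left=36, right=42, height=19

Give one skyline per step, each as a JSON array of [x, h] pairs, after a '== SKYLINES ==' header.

== SKYLINES ==
[[9,5],[12,0]]
[[9,5],[12,11],[14,0]]
[[9,5],[12,11],[14,0],[33,19],[42,0]]
[[9,5],[12,11],[14,0],[33,19],[42,5],[45,0]]
[[9,5],[12,11],[14,0],[22,2],[30,0],[33,19],[42,5],[45,0]]
[[9,5],[12,11],[14,0],[22,2],[32,0],[33,19],[42,5],[45,0]]
[[9,5],[12,18],[14,0],[22,2],[32,0],[33,19],[42,5],[45,0]]
[[9,5],[12,18],[14,0],[20,19],[26,2],[32,0],[33,19],[42,5],[45,0]]
[[9,5],[12,18],[14,0],[20,19],[26,2],[32,0],[33,19],[42,5],[45,0]]
[[1,6],[12,18],[14,6],[20,19],[26,2],[32,0],[33,19],[42,5],[45,0]]
[[1,6],[12,18],[14,6],[20,19],[26,2],[32,0],[33,19],[42,5],[45,0]]
[[1,6],[12,18],[20,19],[26,2],[32,0],[33,19],[42,5],[45,0]]
[[1,6],[12,18],[20,19],[26,2],[32,0],[33,19],[42,5],[45,0]]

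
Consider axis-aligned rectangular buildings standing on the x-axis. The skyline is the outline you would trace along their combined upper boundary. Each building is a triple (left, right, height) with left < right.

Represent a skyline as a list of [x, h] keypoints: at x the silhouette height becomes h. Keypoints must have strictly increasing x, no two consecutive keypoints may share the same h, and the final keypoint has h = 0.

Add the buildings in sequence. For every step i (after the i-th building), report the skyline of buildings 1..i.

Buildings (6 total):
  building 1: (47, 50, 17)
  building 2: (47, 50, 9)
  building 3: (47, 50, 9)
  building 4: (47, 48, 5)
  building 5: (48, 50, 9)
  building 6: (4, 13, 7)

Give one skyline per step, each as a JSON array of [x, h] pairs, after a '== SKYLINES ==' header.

== SKYLINES ==
[[47,17],[50,0]]
[[47,17],[50,0]]
[[47,17],[50,0]]
[[47,17],[50,0]]
[[47,17],[50,0]]
[[4,7],[13,0],[47,17],[50,0]]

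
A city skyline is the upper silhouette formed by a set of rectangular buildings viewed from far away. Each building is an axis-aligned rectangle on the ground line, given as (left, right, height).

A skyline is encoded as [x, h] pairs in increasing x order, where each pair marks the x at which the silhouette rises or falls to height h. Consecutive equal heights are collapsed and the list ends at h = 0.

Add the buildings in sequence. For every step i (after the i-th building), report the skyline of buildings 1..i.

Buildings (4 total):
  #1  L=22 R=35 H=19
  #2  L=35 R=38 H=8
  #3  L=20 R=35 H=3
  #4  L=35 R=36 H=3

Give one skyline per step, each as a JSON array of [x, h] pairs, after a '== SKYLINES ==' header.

== SKYLINES ==
[[22,19],[35,0]]
[[22,19],[35,8],[38,0]]
[[20,3],[22,19],[35,8],[38,0]]
[[20,3],[22,19],[35,8],[38,0]]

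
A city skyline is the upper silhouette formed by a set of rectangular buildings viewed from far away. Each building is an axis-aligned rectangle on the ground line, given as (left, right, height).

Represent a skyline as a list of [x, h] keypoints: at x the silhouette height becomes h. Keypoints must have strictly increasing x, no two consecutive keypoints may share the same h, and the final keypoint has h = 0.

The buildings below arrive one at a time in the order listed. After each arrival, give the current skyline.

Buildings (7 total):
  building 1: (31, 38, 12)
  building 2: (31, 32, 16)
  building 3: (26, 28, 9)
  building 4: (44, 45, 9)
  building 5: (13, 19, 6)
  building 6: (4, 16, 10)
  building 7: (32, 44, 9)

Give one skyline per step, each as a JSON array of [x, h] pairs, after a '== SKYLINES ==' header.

== SKYLINES ==
[[31,12],[38,0]]
[[31,16],[32,12],[38,0]]
[[26,9],[28,0],[31,16],[32,12],[38,0]]
[[26,9],[28,0],[31,16],[32,12],[38,0],[44,9],[45,0]]
[[13,6],[19,0],[26,9],[28,0],[31,16],[32,12],[38,0],[44,9],[45,0]]
[[4,10],[16,6],[19,0],[26,9],[28,0],[31,16],[32,12],[38,0],[44,9],[45,0]]
[[4,10],[16,6],[19,0],[26,9],[28,0],[31,16],[32,12],[38,9],[45,0]]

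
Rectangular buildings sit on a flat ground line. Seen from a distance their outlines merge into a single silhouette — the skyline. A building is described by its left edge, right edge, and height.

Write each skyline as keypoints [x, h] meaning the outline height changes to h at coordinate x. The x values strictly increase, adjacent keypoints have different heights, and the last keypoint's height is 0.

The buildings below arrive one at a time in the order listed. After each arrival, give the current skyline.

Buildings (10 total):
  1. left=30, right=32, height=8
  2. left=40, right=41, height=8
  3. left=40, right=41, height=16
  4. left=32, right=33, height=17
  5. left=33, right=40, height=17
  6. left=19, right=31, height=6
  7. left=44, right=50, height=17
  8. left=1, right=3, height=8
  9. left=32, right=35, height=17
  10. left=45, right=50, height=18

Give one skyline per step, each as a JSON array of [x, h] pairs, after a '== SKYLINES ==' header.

== SKYLINES ==
[[30,8],[32,0]]
[[30,8],[32,0],[40,8],[41,0]]
[[30,8],[32,0],[40,16],[41,0]]
[[30,8],[32,17],[33,0],[40,16],[41,0]]
[[30,8],[32,17],[40,16],[41,0]]
[[19,6],[30,8],[32,17],[40,16],[41,0]]
[[19,6],[30,8],[32,17],[40,16],[41,0],[44,17],[50,0]]
[[1,8],[3,0],[19,6],[30,8],[32,17],[40,16],[41,0],[44,17],[50,0]]
[[1,8],[3,0],[19,6],[30,8],[32,17],[40,16],[41,0],[44,17],[50,0]]
[[1,8],[3,0],[19,6],[30,8],[32,17],[40,16],[41,0],[44,17],[45,18],[50,0]]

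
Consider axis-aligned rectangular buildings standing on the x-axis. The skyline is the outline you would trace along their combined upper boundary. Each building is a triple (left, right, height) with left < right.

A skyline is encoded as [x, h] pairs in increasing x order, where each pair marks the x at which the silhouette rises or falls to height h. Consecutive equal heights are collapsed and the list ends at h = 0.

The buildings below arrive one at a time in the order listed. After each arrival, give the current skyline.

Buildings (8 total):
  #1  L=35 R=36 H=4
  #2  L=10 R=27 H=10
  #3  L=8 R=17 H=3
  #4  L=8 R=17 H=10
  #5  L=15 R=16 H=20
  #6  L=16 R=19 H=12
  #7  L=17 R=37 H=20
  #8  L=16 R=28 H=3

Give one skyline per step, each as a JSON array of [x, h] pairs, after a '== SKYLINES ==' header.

== SKYLINES ==
[[35,4],[36,0]]
[[10,10],[27,0],[35,4],[36,0]]
[[8,3],[10,10],[27,0],[35,4],[36,0]]
[[8,10],[27,0],[35,4],[36,0]]
[[8,10],[15,20],[16,10],[27,0],[35,4],[36,0]]
[[8,10],[15,20],[16,12],[19,10],[27,0],[35,4],[36,0]]
[[8,10],[15,20],[16,12],[17,20],[37,0]]
[[8,10],[15,20],[16,12],[17,20],[37,0]]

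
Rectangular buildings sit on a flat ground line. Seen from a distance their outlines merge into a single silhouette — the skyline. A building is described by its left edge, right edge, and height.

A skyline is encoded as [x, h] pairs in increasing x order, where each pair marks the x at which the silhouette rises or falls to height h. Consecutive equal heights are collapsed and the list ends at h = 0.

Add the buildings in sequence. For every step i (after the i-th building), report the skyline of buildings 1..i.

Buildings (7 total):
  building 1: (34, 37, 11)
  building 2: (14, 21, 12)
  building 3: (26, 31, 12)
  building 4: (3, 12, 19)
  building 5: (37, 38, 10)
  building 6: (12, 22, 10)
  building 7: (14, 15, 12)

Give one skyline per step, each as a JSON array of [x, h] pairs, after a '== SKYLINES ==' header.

== SKYLINES ==
[[34,11],[37,0]]
[[14,12],[21,0],[34,11],[37,0]]
[[14,12],[21,0],[26,12],[31,0],[34,11],[37,0]]
[[3,19],[12,0],[14,12],[21,0],[26,12],[31,0],[34,11],[37,0]]
[[3,19],[12,0],[14,12],[21,0],[26,12],[31,0],[34,11],[37,10],[38,0]]
[[3,19],[12,10],[14,12],[21,10],[22,0],[26,12],[31,0],[34,11],[37,10],[38,0]]
[[3,19],[12,10],[14,12],[21,10],[22,0],[26,12],[31,0],[34,11],[37,10],[38,0]]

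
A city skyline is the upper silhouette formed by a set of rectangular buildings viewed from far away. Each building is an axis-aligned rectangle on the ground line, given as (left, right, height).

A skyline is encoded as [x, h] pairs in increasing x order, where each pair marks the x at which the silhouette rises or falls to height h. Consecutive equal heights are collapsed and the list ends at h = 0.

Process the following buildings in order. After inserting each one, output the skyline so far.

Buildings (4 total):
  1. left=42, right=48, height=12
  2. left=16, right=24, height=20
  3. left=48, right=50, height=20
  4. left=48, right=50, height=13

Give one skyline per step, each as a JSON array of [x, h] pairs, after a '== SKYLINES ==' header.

== SKYLINES ==
[[42,12],[48,0]]
[[16,20],[24,0],[42,12],[48,0]]
[[16,20],[24,0],[42,12],[48,20],[50,0]]
[[16,20],[24,0],[42,12],[48,20],[50,0]]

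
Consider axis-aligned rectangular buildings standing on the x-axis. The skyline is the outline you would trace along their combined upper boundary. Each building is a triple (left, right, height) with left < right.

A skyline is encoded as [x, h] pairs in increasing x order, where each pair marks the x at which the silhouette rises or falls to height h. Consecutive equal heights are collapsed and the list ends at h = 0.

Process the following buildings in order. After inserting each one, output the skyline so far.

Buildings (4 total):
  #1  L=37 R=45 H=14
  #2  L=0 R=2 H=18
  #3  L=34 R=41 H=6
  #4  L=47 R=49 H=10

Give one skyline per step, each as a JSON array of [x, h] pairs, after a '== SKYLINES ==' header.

== SKYLINES ==
[[37,14],[45,0]]
[[0,18],[2,0],[37,14],[45,0]]
[[0,18],[2,0],[34,6],[37,14],[45,0]]
[[0,18],[2,0],[34,6],[37,14],[45,0],[47,10],[49,0]]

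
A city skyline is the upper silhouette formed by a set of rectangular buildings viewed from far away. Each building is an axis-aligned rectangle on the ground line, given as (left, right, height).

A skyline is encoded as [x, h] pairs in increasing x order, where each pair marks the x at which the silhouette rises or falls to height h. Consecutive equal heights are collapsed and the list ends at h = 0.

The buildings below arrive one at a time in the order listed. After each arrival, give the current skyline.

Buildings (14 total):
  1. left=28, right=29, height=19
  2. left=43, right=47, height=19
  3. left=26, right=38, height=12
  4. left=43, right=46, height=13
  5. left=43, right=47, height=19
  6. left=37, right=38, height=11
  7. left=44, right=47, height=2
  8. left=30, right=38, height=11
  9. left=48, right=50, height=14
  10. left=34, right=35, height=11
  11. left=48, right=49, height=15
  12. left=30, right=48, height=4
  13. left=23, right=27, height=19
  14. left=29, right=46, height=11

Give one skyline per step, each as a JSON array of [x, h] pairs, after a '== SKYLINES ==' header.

== SKYLINES ==
[[28,19],[29,0]]
[[28,19],[29,0],[43,19],[47,0]]
[[26,12],[28,19],[29,12],[38,0],[43,19],[47,0]]
[[26,12],[28,19],[29,12],[38,0],[43,19],[47,0]]
[[26,12],[28,19],[29,12],[38,0],[43,19],[47,0]]
[[26,12],[28,19],[29,12],[38,0],[43,19],[47,0]]
[[26,12],[28,19],[29,12],[38,0],[43,19],[47,0]]
[[26,12],[28,19],[29,12],[38,0],[43,19],[47,0]]
[[26,12],[28,19],[29,12],[38,0],[43,19],[47,0],[48,14],[50,0]]
[[26,12],[28,19],[29,12],[38,0],[43,19],[47,0],[48,14],[50,0]]
[[26,12],[28,19],[29,12],[38,0],[43,19],[47,0],[48,15],[49,14],[50,0]]
[[26,12],[28,19],[29,12],[38,4],[43,19],[47,4],[48,15],[49,14],[50,0]]
[[23,19],[27,12],[28,19],[29,12],[38,4],[43,19],[47,4],[48,15],[49,14],[50,0]]
[[23,19],[27,12],[28,19],[29,12],[38,11],[43,19],[47,4],[48,15],[49,14],[50,0]]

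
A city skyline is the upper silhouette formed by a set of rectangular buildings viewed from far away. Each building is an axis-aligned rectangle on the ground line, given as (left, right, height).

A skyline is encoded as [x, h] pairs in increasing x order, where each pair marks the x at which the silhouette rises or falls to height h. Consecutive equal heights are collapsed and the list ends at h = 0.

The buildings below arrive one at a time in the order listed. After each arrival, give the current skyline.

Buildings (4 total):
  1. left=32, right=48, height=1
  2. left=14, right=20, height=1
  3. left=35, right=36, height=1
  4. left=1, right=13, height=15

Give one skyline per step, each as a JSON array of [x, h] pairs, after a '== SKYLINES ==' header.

== SKYLINES ==
[[32,1],[48,0]]
[[14,1],[20,0],[32,1],[48,0]]
[[14,1],[20,0],[32,1],[48,0]]
[[1,15],[13,0],[14,1],[20,0],[32,1],[48,0]]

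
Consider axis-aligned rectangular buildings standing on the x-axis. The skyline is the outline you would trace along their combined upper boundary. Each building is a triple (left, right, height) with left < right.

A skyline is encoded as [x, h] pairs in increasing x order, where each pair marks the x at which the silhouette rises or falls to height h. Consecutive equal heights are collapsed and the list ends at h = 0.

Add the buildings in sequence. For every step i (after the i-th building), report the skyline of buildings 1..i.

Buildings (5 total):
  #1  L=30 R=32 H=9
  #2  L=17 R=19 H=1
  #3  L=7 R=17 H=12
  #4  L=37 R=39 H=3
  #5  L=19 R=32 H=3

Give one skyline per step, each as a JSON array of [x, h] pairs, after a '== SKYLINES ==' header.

== SKYLINES ==
[[30,9],[32,0]]
[[17,1],[19,0],[30,9],[32,0]]
[[7,12],[17,1],[19,0],[30,9],[32,0]]
[[7,12],[17,1],[19,0],[30,9],[32,0],[37,3],[39,0]]
[[7,12],[17,1],[19,3],[30,9],[32,0],[37,3],[39,0]]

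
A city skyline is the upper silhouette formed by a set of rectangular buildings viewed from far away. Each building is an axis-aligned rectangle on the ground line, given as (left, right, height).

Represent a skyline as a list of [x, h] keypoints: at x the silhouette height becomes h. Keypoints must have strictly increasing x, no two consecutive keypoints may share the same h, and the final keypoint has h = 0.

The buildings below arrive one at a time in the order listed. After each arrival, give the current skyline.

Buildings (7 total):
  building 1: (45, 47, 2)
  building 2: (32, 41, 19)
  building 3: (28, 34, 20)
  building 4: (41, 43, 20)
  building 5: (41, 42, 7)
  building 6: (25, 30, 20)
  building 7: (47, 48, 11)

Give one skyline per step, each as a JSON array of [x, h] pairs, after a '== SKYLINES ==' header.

== SKYLINES ==
[[45,2],[47,0]]
[[32,19],[41,0],[45,2],[47,0]]
[[28,20],[34,19],[41,0],[45,2],[47,0]]
[[28,20],[34,19],[41,20],[43,0],[45,2],[47,0]]
[[28,20],[34,19],[41,20],[43,0],[45,2],[47,0]]
[[25,20],[34,19],[41,20],[43,0],[45,2],[47,0]]
[[25,20],[34,19],[41,20],[43,0],[45,2],[47,11],[48,0]]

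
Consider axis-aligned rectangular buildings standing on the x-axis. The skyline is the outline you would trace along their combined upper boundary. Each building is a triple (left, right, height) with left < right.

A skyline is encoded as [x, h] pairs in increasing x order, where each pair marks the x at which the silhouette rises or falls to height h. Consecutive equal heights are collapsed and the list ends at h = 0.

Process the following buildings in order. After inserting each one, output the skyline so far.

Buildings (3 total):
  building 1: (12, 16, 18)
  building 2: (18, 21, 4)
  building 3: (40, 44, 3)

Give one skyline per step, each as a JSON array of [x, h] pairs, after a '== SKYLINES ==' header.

== SKYLINES ==
[[12,18],[16,0]]
[[12,18],[16,0],[18,4],[21,0]]
[[12,18],[16,0],[18,4],[21,0],[40,3],[44,0]]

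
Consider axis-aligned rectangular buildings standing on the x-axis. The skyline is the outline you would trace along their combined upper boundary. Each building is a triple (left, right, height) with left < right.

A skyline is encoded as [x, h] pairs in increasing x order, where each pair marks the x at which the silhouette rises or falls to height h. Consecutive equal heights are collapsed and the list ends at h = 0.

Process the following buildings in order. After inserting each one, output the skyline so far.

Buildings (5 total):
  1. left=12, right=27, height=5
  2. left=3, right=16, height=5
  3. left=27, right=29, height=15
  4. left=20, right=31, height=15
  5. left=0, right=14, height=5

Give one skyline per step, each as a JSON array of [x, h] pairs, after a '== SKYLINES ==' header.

== SKYLINES ==
[[12,5],[27,0]]
[[3,5],[27,0]]
[[3,5],[27,15],[29,0]]
[[3,5],[20,15],[31,0]]
[[0,5],[20,15],[31,0]]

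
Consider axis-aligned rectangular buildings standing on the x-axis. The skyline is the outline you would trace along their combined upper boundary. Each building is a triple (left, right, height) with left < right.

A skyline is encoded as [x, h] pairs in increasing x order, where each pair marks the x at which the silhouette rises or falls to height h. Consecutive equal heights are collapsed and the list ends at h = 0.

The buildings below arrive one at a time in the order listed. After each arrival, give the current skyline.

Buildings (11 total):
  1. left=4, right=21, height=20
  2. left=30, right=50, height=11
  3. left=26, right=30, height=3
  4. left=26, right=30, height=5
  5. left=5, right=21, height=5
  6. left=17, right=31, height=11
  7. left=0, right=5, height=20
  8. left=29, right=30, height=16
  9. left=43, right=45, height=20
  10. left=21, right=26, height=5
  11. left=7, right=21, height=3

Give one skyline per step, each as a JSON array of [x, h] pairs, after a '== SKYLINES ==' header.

== SKYLINES ==
[[4,20],[21,0]]
[[4,20],[21,0],[30,11],[50,0]]
[[4,20],[21,0],[26,3],[30,11],[50,0]]
[[4,20],[21,0],[26,5],[30,11],[50,0]]
[[4,20],[21,0],[26,5],[30,11],[50,0]]
[[4,20],[21,11],[50,0]]
[[0,20],[21,11],[50,0]]
[[0,20],[21,11],[29,16],[30,11],[50,0]]
[[0,20],[21,11],[29,16],[30,11],[43,20],[45,11],[50,0]]
[[0,20],[21,11],[29,16],[30,11],[43,20],[45,11],[50,0]]
[[0,20],[21,11],[29,16],[30,11],[43,20],[45,11],[50,0]]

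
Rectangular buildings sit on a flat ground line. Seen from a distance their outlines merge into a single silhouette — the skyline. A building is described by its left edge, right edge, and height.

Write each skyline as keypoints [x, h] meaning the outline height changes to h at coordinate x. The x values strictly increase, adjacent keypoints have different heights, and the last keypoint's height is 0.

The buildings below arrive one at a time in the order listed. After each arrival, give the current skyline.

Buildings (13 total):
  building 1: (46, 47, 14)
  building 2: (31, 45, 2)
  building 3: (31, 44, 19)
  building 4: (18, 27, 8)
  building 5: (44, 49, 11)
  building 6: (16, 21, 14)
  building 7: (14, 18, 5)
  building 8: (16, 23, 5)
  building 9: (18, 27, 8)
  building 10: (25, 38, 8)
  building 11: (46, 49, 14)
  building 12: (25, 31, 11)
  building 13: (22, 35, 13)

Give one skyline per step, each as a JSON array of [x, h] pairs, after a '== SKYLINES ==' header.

== SKYLINES ==
[[46,14],[47,0]]
[[31,2],[45,0],[46,14],[47,0]]
[[31,19],[44,2],[45,0],[46,14],[47,0]]
[[18,8],[27,0],[31,19],[44,2],[45,0],[46,14],[47,0]]
[[18,8],[27,0],[31,19],[44,11],[46,14],[47,11],[49,0]]
[[16,14],[21,8],[27,0],[31,19],[44,11],[46,14],[47,11],[49,0]]
[[14,5],[16,14],[21,8],[27,0],[31,19],[44,11],[46,14],[47,11],[49,0]]
[[14,5],[16,14],[21,8],[27,0],[31,19],[44,11],[46,14],[47,11],[49,0]]
[[14,5],[16,14],[21,8],[27,0],[31,19],[44,11],[46,14],[47,11],[49,0]]
[[14,5],[16,14],[21,8],[31,19],[44,11],[46,14],[47,11],[49,0]]
[[14,5],[16,14],[21,8],[31,19],[44,11],[46,14],[49,0]]
[[14,5],[16,14],[21,8],[25,11],[31,19],[44,11],[46,14],[49,0]]
[[14,5],[16,14],[21,8],[22,13],[31,19],[44,11],[46,14],[49,0]]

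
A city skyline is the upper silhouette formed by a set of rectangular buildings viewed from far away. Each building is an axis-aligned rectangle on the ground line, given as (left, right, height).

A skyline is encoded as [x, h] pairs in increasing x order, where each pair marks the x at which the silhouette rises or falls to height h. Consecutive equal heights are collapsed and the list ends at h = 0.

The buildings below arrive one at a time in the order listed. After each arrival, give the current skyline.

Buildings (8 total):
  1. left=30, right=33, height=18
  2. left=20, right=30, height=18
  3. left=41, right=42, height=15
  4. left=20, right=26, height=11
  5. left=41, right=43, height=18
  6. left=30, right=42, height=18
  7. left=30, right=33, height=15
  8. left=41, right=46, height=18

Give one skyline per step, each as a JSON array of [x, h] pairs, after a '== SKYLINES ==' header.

== SKYLINES ==
[[30,18],[33,0]]
[[20,18],[33,0]]
[[20,18],[33,0],[41,15],[42,0]]
[[20,18],[33,0],[41,15],[42,0]]
[[20,18],[33,0],[41,18],[43,0]]
[[20,18],[43,0]]
[[20,18],[43,0]]
[[20,18],[46,0]]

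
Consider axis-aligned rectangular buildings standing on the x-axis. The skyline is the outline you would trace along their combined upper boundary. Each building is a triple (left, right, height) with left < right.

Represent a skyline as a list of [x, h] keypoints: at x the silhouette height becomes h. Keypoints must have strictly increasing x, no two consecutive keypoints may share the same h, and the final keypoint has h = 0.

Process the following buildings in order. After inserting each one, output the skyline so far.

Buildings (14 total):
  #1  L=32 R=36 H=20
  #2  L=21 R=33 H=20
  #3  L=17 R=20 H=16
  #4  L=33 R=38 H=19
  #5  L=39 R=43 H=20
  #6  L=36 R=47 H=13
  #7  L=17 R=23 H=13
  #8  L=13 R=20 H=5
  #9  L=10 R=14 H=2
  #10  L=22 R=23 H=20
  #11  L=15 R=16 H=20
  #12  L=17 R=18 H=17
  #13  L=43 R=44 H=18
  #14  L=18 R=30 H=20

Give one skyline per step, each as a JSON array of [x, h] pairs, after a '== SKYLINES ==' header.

== SKYLINES ==
[[32,20],[36,0]]
[[21,20],[36,0]]
[[17,16],[20,0],[21,20],[36,0]]
[[17,16],[20,0],[21,20],[36,19],[38,0]]
[[17,16],[20,0],[21,20],[36,19],[38,0],[39,20],[43,0]]
[[17,16],[20,0],[21,20],[36,19],[38,13],[39,20],[43,13],[47,0]]
[[17,16],[20,13],[21,20],[36,19],[38,13],[39,20],[43,13],[47,0]]
[[13,5],[17,16],[20,13],[21,20],[36,19],[38,13],[39,20],[43,13],[47,0]]
[[10,2],[13,5],[17,16],[20,13],[21,20],[36,19],[38,13],[39,20],[43,13],[47,0]]
[[10,2],[13,5],[17,16],[20,13],[21,20],[36,19],[38,13],[39,20],[43,13],[47,0]]
[[10,2],[13,5],[15,20],[16,5],[17,16],[20,13],[21,20],[36,19],[38,13],[39,20],[43,13],[47,0]]
[[10,2],[13,5],[15,20],[16,5],[17,17],[18,16],[20,13],[21,20],[36,19],[38,13],[39,20],[43,13],[47,0]]
[[10,2],[13,5],[15,20],[16,5],[17,17],[18,16],[20,13],[21,20],[36,19],[38,13],[39,20],[43,18],[44,13],[47,0]]
[[10,2],[13,5],[15,20],[16,5],[17,17],[18,20],[36,19],[38,13],[39,20],[43,18],[44,13],[47,0]]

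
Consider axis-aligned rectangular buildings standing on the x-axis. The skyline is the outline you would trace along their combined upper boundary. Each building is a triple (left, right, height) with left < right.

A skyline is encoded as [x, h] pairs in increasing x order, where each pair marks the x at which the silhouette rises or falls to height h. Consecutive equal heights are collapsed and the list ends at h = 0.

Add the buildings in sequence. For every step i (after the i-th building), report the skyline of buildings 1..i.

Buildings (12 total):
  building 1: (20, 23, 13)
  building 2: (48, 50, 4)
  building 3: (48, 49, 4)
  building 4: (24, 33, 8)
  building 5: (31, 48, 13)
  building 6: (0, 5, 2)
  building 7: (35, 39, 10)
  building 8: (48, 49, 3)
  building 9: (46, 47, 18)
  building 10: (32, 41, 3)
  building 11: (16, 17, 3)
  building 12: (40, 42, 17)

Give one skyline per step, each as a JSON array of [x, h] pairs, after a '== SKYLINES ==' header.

== SKYLINES ==
[[20,13],[23,0]]
[[20,13],[23,0],[48,4],[50,0]]
[[20,13],[23,0],[48,4],[50,0]]
[[20,13],[23,0],[24,8],[33,0],[48,4],[50,0]]
[[20,13],[23,0],[24,8],[31,13],[48,4],[50,0]]
[[0,2],[5,0],[20,13],[23,0],[24,8],[31,13],[48,4],[50,0]]
[[0,2],[5,0],[20,13],[23,0],[24,8],[31,13],[48,4],[50,0]]
[[0,2],[5,0],[20,13],[23,0],[24,8],[31,13],[48,4],[50,0]]
[[0,2],[5,0],[20,13],[23,0],[24,8],[31,13],[46,18],[47,13],[48,4],[50,0]]
[[0,2],[5,0],[20,13],[23,0],[24,8],[31,13],[46,18],[47,13],[48,4],[50,0]]
[[0,2],[5,0],[16,3],[17,0],[20,13],[23,0],[24,8],[31,13],[46,18],[47,13],[48,4],[50,0]]
[[0,2],[5,0],[16,3],[17,0],[20,13],[23,0],[24,8],[31,13],[40,17],[42,13],[46,18],[47,13],[48,4],[50,0]]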